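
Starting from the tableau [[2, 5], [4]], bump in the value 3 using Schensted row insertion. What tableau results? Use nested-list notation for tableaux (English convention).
[[2, 3], [4, 5]]

In row 1, 3 replaces 5 (the leftmost entry greater than 3); 5 is bumped to row 2. 5 is appended to row 2. The new tableau is [[2, 3], [4, 5]].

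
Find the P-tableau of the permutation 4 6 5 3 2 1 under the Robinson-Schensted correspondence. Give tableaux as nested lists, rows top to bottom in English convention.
Insert 4: appended to row 1. P = [[4]].
Insert 6: appended to row 1. P = [[4, 6]].
Insert 5: 5 bumps 6 from row 1; 6 starts row 2. P = [[4, 5], [6]].
Insert 3: 3 bumps 4 from row 1; 4 bumps 6 from row 2; 6 starts row 3. P = [[3, 5], [4], [6]].
Insert 2: 2 bumps 3 from row 1; 3 bumps 4 from row 2; 4 bumps 6 from row 3; 6 starts row 4. P = [[2, 5], [3], [4], [6]].
Insert 1: 1 bumps 2 from row 1; 2 bumps 3 from row 2; 3 bumps 4 from row 3; 4 bumps 6 from row 4; 6 starts row 5. P = [[1, 5], [2], [3], [4], [6]].

So P = [[1, 5], [2], [3], [4], [6]].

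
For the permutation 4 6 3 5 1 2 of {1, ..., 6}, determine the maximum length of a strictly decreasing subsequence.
3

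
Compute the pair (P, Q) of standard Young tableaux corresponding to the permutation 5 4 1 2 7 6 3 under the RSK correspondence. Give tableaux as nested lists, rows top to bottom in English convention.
Insert each entry of the permutation into P by Schensted row insertion, recording in Q the position of each new cell.

After inserting 5: P = [[5]].
After inserting 4: P = [[4], [5]].
After inserting 1: P = [[1], [4], [5]].
After inserting 2: P = [[1, 2], [4], [5]].
After inserting 7: P = [[1, 2, 7], [4], [5]].
After inserting 6: P = [[1, 2, 6], [4, 7], [5]].
After inserting 3: P = [[1, 2, 3], [4, 6], [5, 7]].

So P = [[1, 2, 3], [4, 6], [5, 7]], Q = [[1, 4, 5], [2, 6], [3, 7]].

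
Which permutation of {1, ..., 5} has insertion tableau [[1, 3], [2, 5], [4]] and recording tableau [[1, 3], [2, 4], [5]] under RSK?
Reverse RSK: for i = n, n-1, ..., 1, locate i in Q, remove the corresponding corner cell from P, and reverse-bump its entry up through P; the value ejected from row 1 is w(i).

So w = 4 2 5 3 1.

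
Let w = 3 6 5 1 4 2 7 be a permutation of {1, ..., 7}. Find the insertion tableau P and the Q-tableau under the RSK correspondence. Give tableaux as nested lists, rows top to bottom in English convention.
P = [[1, 2, 7], [3, 4], [5], [6]], Q = [[1, 2, 7], [3, 5], [4], [6]]

Insert each entry of the permutation into P by Schensted row insertion, recording in Q the position of each new cell.

Insert 3: appended to row 1. P = [[3]], Q = [[1]].
Insert 6: appended to row 1. P = [[3, 6]], Q = [[1, 2]].
Insert 5: 5 bumps 6 from row 1; 6 starts row 2. P = [[3, 5], [6]], Q = [[1, 2], [3]].
Insert 1: 1 bumps 3 from row 1; 3 bumps 6 from row 2; 6 starts row 3. P = [[1, 5], [3], [6]], Q = [[1, 2], [3], [4]].
Insert 4: 4 bumps 5 from row 1; 5 appends to row 2. P = [[1, 4], [3, 5], [6]], Q = [[1, 2], [3, 5], [4]].
Insert 2: 2 bumps 4 from row 1; 4 bumps 5 from row 2; 5 bumps 6 from row 3; 6 starts row 4. P = [[1, 2], [3, 4], [5], [6]], Q = [[1, 2], [3, 5], [4], [6]].
Insert 7: appended to row 1. P = [[1, 2, 7], [3, 4], [5], [6]], Q = [[1, 2, 7], [3, 5], [4], [6]].

So P = [[1, 2, 7], [3, 4], [5], [6]], Q = [[1, 2, 7], [3, 5], [4], [6]].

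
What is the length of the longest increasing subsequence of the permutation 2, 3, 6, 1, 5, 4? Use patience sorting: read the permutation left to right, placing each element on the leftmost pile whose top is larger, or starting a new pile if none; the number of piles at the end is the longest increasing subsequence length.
2: new pile. tops = [2]
3: new pile. tops = [2, 3]
6: new pile. tops = [2, 3, 6]
1: onto pile 1 (replacing 2). tops = [1, 3, 6]
5: onto pile 3 (replacing 6). tops = [1, 3, 5]
4: onto pile 3 (replacing 5). tops = [1, 3, 4]

3 piles, so the longest increasing subsequence has length 3.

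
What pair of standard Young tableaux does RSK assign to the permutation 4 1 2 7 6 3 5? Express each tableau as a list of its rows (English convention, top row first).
Insert each entry of the permutation into P by Schensted row insertion, recording in Q the position of each new cell.

After inserting 4: P = [[4]].
After inserting 1: P = [[1], [4]].
After inserting 2: P = [[1, 2], [4]].
After inserting 7: P = [[1, 2, 7], [4]].
After inserting 6: P = [[1, 2, 6], [4, 7]].
After inserting 3: P = [[1, 2, 3], [4, 6], [7]].
After inserting 5: P = [[1, 2, 3, 5], [4, 6], [7]].

So P = [[1, 2, 3, 5], [4, 6], [7]], Q = [[1, 3, 4, 7], [2, 5], [6]].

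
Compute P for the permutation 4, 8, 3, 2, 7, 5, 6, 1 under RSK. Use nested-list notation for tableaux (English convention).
Insert 4: appended to row 1. P = [[4]].
Insert 8: appended to row 1. P = [[4, 8]].
Insert 3: 3 bumps 4 from row 1; 4 starts row 2. P = [[3, 8], [4]].
Insert 2: 2 bumps 3 from row 1; 3 bumps 4 from row 2; 4 starts row 3. P = [[2, 8], [3], [4]].
Insert 7: 7 bumps 8 from row 1; 8 appends to row 2. P = [[2, 7], [3, 8], [4]].
Insert 5: 5 bumps 7 from row 1; 7 bumps 8 from row 2; 8 appends to row 3. P = [[2, 5], [3, 7], [4, 8]].
Insert 6: appended to row 1. P = [[2, 5, 6], [3, 7], [4, 8]].
Insert 1: 1 bumps 2 from row 1; 2 bumps 3 from row 2; 3 bumps 4 from row 3; 4 starts row 4. P = [[1, 5, 6], [2, 7], [3, 8], [4]].

So P = [[1, 5, 6], [2, 7], [3, 8], [4]].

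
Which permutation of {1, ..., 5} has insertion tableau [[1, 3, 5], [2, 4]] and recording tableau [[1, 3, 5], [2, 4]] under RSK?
Reverse the RSK construction: for i from n down to 1, find the cell of Q containing i, remove the entry at that cell from P, and reverse-bump it up through P; the value ejected from row 1 is w(i).

Step i=5: Q has 5 at row 1, column 3; remove that cell from P, ejecting 5. So w(5) = 5. P is now [[1, 3], [2, 4]].
Step i=4: Q has 4 at row 2, column 2; remove 4 from row 2 of P and reverse-bump: 4 enters row 1 and ejects 3. So w(4) = 3. P is now [[1, 4], [2]].
Step i=3: Q has 3 at row 1, column 2; remove that cell from P, ejecting 4. So w(3) = 4. P is now [[1], [2]].
Step i=2: Q has 2 at row 2, column 1; remove 2 from row 2 of P and reverse-bump: 2 enters row 1 and ejects 1. So w(2) = 1. P is now [[2]].
Step i=1: Q has 1 at row 1, column 1; remove that cell from P, ejecting 2. So w(1) = 2. P is now [].

So w = 2 1 4 3 5.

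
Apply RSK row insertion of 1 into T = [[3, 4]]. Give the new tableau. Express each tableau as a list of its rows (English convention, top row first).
[[1, 4], [3]]

In row 1, 1 replaces 3 (the leftmost entry greater than 1); 3 is bumped to row 2. 3 starts a new row 2. The new tableau is [[1, 4], [3]].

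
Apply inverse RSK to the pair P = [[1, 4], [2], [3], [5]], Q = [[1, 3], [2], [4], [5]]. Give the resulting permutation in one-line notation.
5 3 4 2 1

Reverse RSK: for i = n, n-1, ..., 1, locate i in Q, remove the corresponding corner cell from P, and reverse-bump its entry up through P; the value ejected from row 1 is w(i).

So w = 5 3 4 2 1.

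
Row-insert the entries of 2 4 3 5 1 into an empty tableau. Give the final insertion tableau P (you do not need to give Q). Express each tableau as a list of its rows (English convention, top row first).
After inserting 2: P = [[2]].
After inserting 4: P = [[2, 4]].
After inserting 3: P = [[2, 3], [4]].
After inserting 5: P = [[2, 3, 5], [4]].
After inserting 1: P = [[1, 3, 5], [2], [4]].

So P = [[1, 3, 5], [2], [4]].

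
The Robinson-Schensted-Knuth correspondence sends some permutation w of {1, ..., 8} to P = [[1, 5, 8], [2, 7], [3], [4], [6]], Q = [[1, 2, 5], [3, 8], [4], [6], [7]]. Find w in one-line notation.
6 7 4 3 8 2 1 5

Reverse the RSK construction: for i from n down to 1, find the cell of Q containing i, remove the entry at that cell from P, and reverse-bump it up through P; the value ejected from row 1 is w(i).

Step i=8: Q has 8 at row 2, column 2; remove 7 from row 2 of P and reverse-bump: 7 enters row 1 and ejects 5. So w(8) = 5. P is now [[1, 7, 8], [2], [3], [4], [6]].
Step i=7: Q has 7 at row 5, column 1; remove 6 from row 5 of P and reverse-bump: 6 enters row 4 and ejects 4; 4 enters row 3 and ejects 3; 3 enters row 2 and ejects 2; 2 enters row 1 and ejects 1. So w(7) = 1. P is now [[2, 7, 8], [3], [4], [6]].
Step i=6: Q has 6 at row 4, column 1; remove 6 from row 4 of P and reverse-bump: 6 enters row 3 and ejects 4; 4 enters row 2 and ejects 3; 3 enters row 1 and ejects 2. So w(6) = 2. P is now [[3, 7, 8], [4], [6]].
Step i=5: Q has 5 at row 1, column 3; remove that cell from P, ejecting 8. So w(5) = 8. P is now [[3, 7], [4], [6]].
Step i=4: Q has 4 at row 3, column 1; remove 6 from row 3 of P and reverse-bump: 6 enters row 2 and ejects 4; 4 enters row 1 and ejects 3. So w(4) = 3. P is now [[4, 7], [6]].
Step i=3: Q has 3 at row 2, column 1; remove 6 from row 2 of P and reverse-bump: 6 enters row 1 and ejects 4. So w(3) = 4. P is now [[6, 7]].
Step i=2: Q has 2 at row 1, column 2; remove that cell from P, ejecting 7. So w(2) = 7. P is now [[6]].
Step i=1: Q has 1 at row 1, column 1; remove that cell from P, ejecting 6. So w(1) = 6. P is now [].

So w = 6 7 4 3 8 2 1 5.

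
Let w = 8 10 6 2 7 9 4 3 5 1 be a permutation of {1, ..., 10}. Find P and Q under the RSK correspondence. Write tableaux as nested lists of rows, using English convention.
P = [[1, 3, 5], [2, 7, 9], [4, 10], [6], [8]], Q = [[1, 2, 6], [3, 5, 9], [4, 7], [8], [10]]

Insert each entry of the permutation into P by Schensted row insertion, recording in Q the position of each new cell.

Insert 8: appended to row 1. P = [[8]].
Insert 10: appended to row 1. P = [[8, 10]].
Insert 6: 6 bumps 8 from row 1; 8 starts row 2. P = [[6, 10], [8]].
Insert 2: 2 bumps 6 from row 1; 6 bumps 8 from row 2; 8 starts row 3. P = [[2, 10], [6], [8]].
Insert 7: 7 bumps 10 from row 1; 10 appends to row 2. P = [[2, 7], [6, 10], [8]].
Insert 9: appended to row 1. P = [[2, 7, 9], [6, 10], [8]].
Insert 4: 4 bumps 7 from row 1; 7 bumps 10 from row 2; 10 appends to row 3. P = [[2, 4, 9], [6, 7], [8, 10]].
Insert 3: 3 bumps 4 from row 1; 4 bumps 6 from row 2; 6 bumps 8 from row 3; 8 starts row 4. P = [[2, 3, 9], [4, 7], [6, 10], [8]].
Insert 5: 5 bumps 9 from row 1; 9 appends to row 2. P = [[2, 3, 5], [4, 7, 9], [6, 10], [8]].
Insert 1: 1 bumps 2 from row 1; 2 bumps 4 from row 2; 4 bumps 6 from row 3; 6 bumps 8 from row 4; 8 starts row 5. P = [[1, 3, 5], [2, 7, 9], [4, 10], [6], [8]].

So P = [[1, 3, 5], [2, 7, 9], [4, 10], [6], [8]], Q = [[1, 2, 6], [3, 5, 9], [4, 7], [8], [10]].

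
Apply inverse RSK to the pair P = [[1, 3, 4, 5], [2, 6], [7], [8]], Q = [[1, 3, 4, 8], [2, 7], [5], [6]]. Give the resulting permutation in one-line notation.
8 2 3 7 6 1 4 5

Reverse RSK: for i = n, n-1, ..., 1, locate i in Q, remove the corresponding corner cell from P, and reverse-bump its entry up through P; the value ejected from row 1 is w(i).

So w = 8 2 3 7 6 1 4 5.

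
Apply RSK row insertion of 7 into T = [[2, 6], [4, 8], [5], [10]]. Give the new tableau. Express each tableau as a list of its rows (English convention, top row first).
7 is larger than every entry of row 1, so it is appended to row 1. The new tableau is [[2, 6, 7], [4, 8], [5], [10]].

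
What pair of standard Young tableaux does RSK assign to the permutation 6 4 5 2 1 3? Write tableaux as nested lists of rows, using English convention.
Insert each entry of the permutation into P by Schensted row insertion, recording in Q the position of each new cell.

Insert 6: appended to row 1. P = [[6]], Q = [[1]].
Insert 4: 4 bumps 6 from row 1; 6 starts row 2. P = [[4], [6]], Q = [[1], [2]].
Insert 5: appended to row 1. P = [[4, 5], [6]], Q = [[1, 3], [2]].
Insert 2: 2 bumps 4 from row 1; 4 bumps 6 from row 2; 6 starts row 3. P = [[2, 5], [4], [6]], Q = [[1, 3], [2], [4]].
Insert 1: 1 bumps 2 from row 1; 2 bumps 4 from row 2; 4 bumps 6 from row 3; 6 starts row 4. P = [[1, 5], [2], [4], [6]], Q = [[1, 3], [2], [4], [5]].
Insert 3: 3 bumps 5 from row 1; 5 appends to row 2. P = [[1, 3], [2, 5], [4], [6]], Q = [[1, 3], [2, 6], [4], [5]].

So P = [[1, 3], [2, 5], [4], [6]], Q = [[1, 3], [2, 6], [4], [5]].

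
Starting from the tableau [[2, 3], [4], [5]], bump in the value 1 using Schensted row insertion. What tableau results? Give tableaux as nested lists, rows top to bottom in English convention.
[[1, 3], [2], [4], [5]]

In row 1, 1 replaces 2 (the leftmost entry greater than 1); 2 is bumped to row 2. In row 2, 2 replaces 4 (the leftmost entry greater than 2); 4 is bumped to row 3. In row 3, 4 replaces 5 (the leftmost entry greater than 4); 5 is bumped to row 4. 5 starts a new row 4. The new tableau is [[1, 3], [2], [4], [5]].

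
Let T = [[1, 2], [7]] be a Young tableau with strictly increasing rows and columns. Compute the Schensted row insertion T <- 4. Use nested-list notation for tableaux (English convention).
4 is larger than every entry of row 1, so it is appended to row 1. The new tableau is [[1, 2, 4], [7]].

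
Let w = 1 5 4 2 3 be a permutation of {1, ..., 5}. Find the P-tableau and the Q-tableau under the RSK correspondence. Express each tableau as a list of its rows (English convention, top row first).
P = [[1, 2, 3], [4], [5]], Q = [[1, 2, 5], [3], [4]]

Insert each entry of the permutation into P by Schensted row insertion, recording in Q the position of each new cell.

Insert 1: appended to row 1. P = [[1]], Q = [[1]].
Insert 5: appended to row 1. P = [[1, 5]], Q = [[1, 2]].
Insert 4: 4 bumps 5 from row 1; 5 starts row 2. P = [[1, 4], [5]], Q = [[1, 2], [3]].
Insert 2: 2 bumps 4 from row 1; 4 bumps 5 from row 2; 5 starts row 3. P = [[1, 2], [4], [5]], Q = [[1, 2], [3], [4]].
Insert 3: appended to row 1. P = [[1, 2, 3], [4], [5]], Q = [[1, 2, 5], [3], [4]].

So P = [[1, 2, 3], [4], [5]], Q = [[1, 2, 5], [3], [4]].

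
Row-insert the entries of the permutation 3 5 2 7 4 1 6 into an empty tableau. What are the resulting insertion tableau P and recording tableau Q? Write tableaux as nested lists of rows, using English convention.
P = [[1, 4, 6], [2, 5, 7], [3]], Q = [[1, 2, 4], [3, 5, 7], [6]]

Insert each entry of the permutation into P by Schensted row insertion, recording in Q the position of each new cell.

Insert 3: appended to row 1. P = [[3]], Q = [[1]].
Insert 5: appended to row 1. P = [[3, 5]], Q = [[1, 2]].
Insert 2: 2 bumps 3 from row 1; 3 starts row 2. P = [[2, 5], [3]], Q = [[1, 2], [3]].
Insert 7: appended to row 1. P = [[2, 5, 7], [3]], Q = [[1, 2, 4], [3]].
Insert 4: 4 bumps 5 from row 1; 5 appends to row 2. P = [[2, 4, 7], [3, 5]], Q = [[1, 2, 4], [3, 5]].
Insert 1: 1 bumps 2 from row 1; 2 bumps 3 from row 2; 3 starts row 3. P = [[1, 4, 7], [2, 5], [3]], Q = [[1, 2, 4], [3, 5], [6]].
Insert 6: 6 bumps 7 from row 1; 7 appends to row 2. P = [[1, 4, 6], [2, 5, 7], [3]], Q = [[1, 2, 4], [3, 5, 7], [6]].

So P = [[1, 4, 6], [2, 5, 7], [3]], Q = [[1, 2, 4], [3, 5, 7], [6]].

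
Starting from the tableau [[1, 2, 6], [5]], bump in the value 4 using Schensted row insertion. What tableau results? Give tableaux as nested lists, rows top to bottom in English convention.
In row 1, 4 replaces 6 (the leftmost entry greater than 4); 6 is bumped to row 2. 6 is appended to row 2. The new tableau is [[1, 2, 4], [5, 6]].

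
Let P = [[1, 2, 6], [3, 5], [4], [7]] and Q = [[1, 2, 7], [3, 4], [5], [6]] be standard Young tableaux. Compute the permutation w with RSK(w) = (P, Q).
Reverse the RSK construction: for i from n down to 1, find the cell of Q containing i, remove the entry at that cell from P, and reverse-bump it up through P; the value ejected from row 1 is w(i).

Step i=7: Q has 7 at row 1, column 3; remove that cell from P, ejecting 6. So w(7) = 6. P is now [[1, 2], [3, 5], [4], [7]].
Step i=6: Q has 6 at row 4, column 1; remove 7 from row 4 of P and reverse-bump: 7 enters row 3 and ejects 4; 4 enters row 2 and ejects 3; 3 enters row 1 and ejects 2. So w(6) = 2. P is now [[1, 3], [4, 5], [7]].
Step i=5: Q has 5 at row 3, column 1; remove 7 from row 3 of P and reverse-bump: 7 enters row 2 and ejects 5; 5 enters row 1 and ejects 3. So w(5) = 3. P is now [[1, 5], [4, 7]].
Step i=4: Q has 4 at row 2, column 2; remove 7 from row 2 of P and reverse-bump: 7 enters row 1 and ejects 5. So w(4) = 5. P is now [[1, 7], [4]].
Step i=3: Q has 3 at row 2, column 1; remove 4 from row 2 of P and reverse-bump: 4 enters row 1 and ejects 1. So w(3) = 1. P is now [[4, 7]].
Step i=2: Q has 2 at row 1, column 2; remove that cell from P, ejecting 7. So w(2) = 7. P is now [[4]].
Step i=1: Q has 1 at row 1, column 1; remove that cell from P, ejecting 4. So w(1) = 4. P is now [].

So w = 4 7 1 5 3 2 6.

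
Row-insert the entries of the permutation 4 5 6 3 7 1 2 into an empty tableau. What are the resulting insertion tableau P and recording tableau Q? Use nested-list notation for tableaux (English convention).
Insert each entry of the permutation into P by Schensted row insertion, recording in Q the position of each new cell.

Insert 4: appended to row 1. P = [[4]].
Insert 5: appended to row 1. P = [[4, 5]].
Insert 6: appended to row 1. P = [[4, 5, 6]].
Insert 3: 3 bumps 4 from row 1; 4 starts row 2. P = [[3, 5, 6], [4]].
Insert 7: appended to row 1. P = [[3, 5, 6, 7], [4]].
Insert 1: 1 bumps 3 from row 1; 3 bumps 4 from row 2; 4 starts row 3. P = [[1, 5, 6, 7], [3], [4]].
Insert 2: 2 bumps 5 from row 1; 5 appends to row 2. P = [[1, 2, 6, 7], [3, 5], [4]].

So P = [[1, 2, 6, 7], [3, 5], [4]], Q = [[1, 2, 3, 5], [4, 7], [6]].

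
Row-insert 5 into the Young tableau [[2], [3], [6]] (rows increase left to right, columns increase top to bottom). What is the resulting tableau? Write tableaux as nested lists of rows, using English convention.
[[2, 5], [3], [6]]

5 is larger than every entry of row 1, so it is appended to row 1. The new tableau is [[2, 5], [3], [6]].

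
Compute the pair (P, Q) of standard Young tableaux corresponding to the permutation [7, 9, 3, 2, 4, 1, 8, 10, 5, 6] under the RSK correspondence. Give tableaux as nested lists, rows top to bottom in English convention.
P = [[1, 4, 5, 6], [2, 8, 10], [3, 9], [7]], Q = [[1, 2, 7, 8], [3, 5, 10], [4, 9], [6]]

Insert each entry of the permutation into P by Schensted row insertion, recording in Q the position of each new cell.

After inserting 7: P = [[7]].
After inserting 9: P = [[7, 9]].
After inserting 3: P = [[3, 9], [7]].
After inserting 2: P = [[2, 9], [3], [7]].
After inserting 4: P = [[2, 4], [3, 9], [7]].
After inserting 1: P = [[1, 4], [2, 9], [3], [7]].
After inserting 8: P = [[1, 4, 8], [2, 9], [3], [7]].
After inserting 10: P = [[1, 4, 8, 10], [2, 9], [3], [7]].
After inserting 5: P = [[1, 4, 5, 10], [2, 8], [3, 9], [7]].
After inserting 6: P = [[1, 4, 5, 6], [2, 8, 10], [3, 9], [7]].

So P = [[1, 4, 5, 6], [2, 8, 10], [3, 9], [7]], Q = [[1, 2, 7, 8], [3, 5, 10], [4, 9], [6]].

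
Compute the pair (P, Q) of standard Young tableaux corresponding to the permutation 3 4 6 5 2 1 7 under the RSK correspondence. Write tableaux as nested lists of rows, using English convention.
Insert each entry of the permutation into P by Schensted row insertion, recording in Q the position of each new cell.

Insert 3: appended to row 1. P = [[3]].
Insert 4: appended to row 1. P = [[3, 4]].
Insert 6: appended to row 1. P = [[3, 4, 6]].
Insert 5: 5 bumps 6 from row 1; 6 starts row 2. P = [[3, 4, 5], [6]].
Insert 2: 2 bumps 3 from row 1; 3 bumps 6 from row 2; 6 starts row 3. P = [[2, 4, 5], [3], [6]].
Insert 1: 1 bumps 2 from row 1; 2 bumps 3 from row 2; 3 bumps 6 from row 3; 6 starts row 4. P = [[1, 4, 5], [2], [3], [6]].
Insert 7: appended to row 1. P = [[1, 4, 5, 7], [2], [3], [6]].

So P = [[1, 4, 5, 7], [2], [3], [6]], Q = [[1, 2, 3, 7], [4], [5], [6]].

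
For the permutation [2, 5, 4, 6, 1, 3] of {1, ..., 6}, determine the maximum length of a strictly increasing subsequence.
3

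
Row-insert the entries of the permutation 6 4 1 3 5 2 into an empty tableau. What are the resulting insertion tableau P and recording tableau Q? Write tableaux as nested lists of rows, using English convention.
Insert each entry of the permutation into P by Schensted row insertion, recording in Q the position of each new cell.

Insert 6: appended to row 1. P = [[6]].
Insert 4: 4 bumps 6 from row 1; 6 starts row 2. P = [[4], [6]].
Insert 1: 1 bumps 4 from row 1; 4 bumps 6 from row 2; 6 starts row 3. P = [[1], [4], [6]].
Insert 3: appended to row 1. P = [[1, 3], [4], [6]].
Insert 5: appended to row 1. P = [[1, 3, 5], [4], [6]].
Insert 2: 2 bumps 3 from row 1; 3 bumps 4 from row 2; 4 bumps 6 from row 3; 6 starts row 4. P = [[1, 2, 5], [3], [4], [6]].

So P = [[1, 2, 5], [3], [4], [6]], Q = [[1, 4, 5], [2], [3], [6]].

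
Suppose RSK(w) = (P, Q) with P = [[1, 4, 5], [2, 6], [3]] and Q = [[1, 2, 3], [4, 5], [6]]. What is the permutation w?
Reverse RSK: for i = n, n-1, ..., 1, locate i in Q, remove the corresponding corner cell from P, and reverse-bump its entry up through P; the value ejected from row 1 is w(i).

So w = 3 4 6 2 5 1.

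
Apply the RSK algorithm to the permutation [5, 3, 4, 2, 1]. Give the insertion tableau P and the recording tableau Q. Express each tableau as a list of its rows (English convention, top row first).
Insert each entry of the permutation into P by Schensted row insertion, recording in Q the position of each new cell.

Insert 5: appended to row 1. P = [[5]], Q = [[1]].
Insert 3: 3 bumps 5 from row 1; 5 starts row 2. P = [[3], [5]], Q = [[1], [2]].
Insert 4: appended to row 1. P = [[3, 4], [5]], Q = [[1, 3], [2]].
Insert 2: 2 bumps 3 from row 1; 3 bumps 5 from row 2; 5 starts row 3. P = [[2, 4], [3], [5]], Q = [[1, 3], [2], [4]].
Insert 1: 1 bumps 2 from row 1; 2 bumps 3 from row 2; 3 bumps 5 from row 3; 5 starts row 4. P = [[1, 4], [2], [3], [5]], Q = [[1, 3], [2], [4], [5]].

So P = [[1, 4], [2], [3], [5]], Q = [[1, 3], [2], [4], [5]].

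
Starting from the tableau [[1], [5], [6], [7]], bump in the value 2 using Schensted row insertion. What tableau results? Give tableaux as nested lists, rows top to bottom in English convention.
2 is larger than every entry of row 1, so it is appended to row 1. The new tableau is [[1, 2], [5], [6], [7]].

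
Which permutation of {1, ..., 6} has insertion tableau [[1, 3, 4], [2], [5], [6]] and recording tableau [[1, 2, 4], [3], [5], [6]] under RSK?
Reverse the RSK construction: for i from n down to 1, find the cell of Q containing i, remove the entry at that cell from P, and reverse-bump it up through P; the value ejected from row 1 is w(i).

Step i=6: Q has 6 at row 4, column 1; remove 6 from row 4 of P and reverse-bump: 6 enters row 3 and ejects 5; 5 enters row 2 and ejects 2; 2 enters row 1 and ejects 1. So w(6) = 1. P is now [[2, 3, 4], [5], [6]].
Step i=5: Q has 5 at row 3, column 1; remove 6 from row 3 of P and reverse-bump: 6 enters row 2 and ejects 5; 5 enters row 1 and ejects 4. So w(5) = 4. P is now [[2, 3, 5], [6]].
Step i=4: Q has 4 at row 1, column 3; remove that cell from P, ejecting 5. So w(4) = 5. P is now [[2, 3], [6]].
Step i=3: Q has 3 at row 2, column 1; remove 6 from row 2 of P and reverse-bump: 6 enters row 1 and ejects 3. So w(3) = 3. P is now [[2, 6]].
Step i=2: Q has 2 at row 1, column 2; remove that cell from P, ejecting 6. So w(2) = 6. P is now [[2]].
Step i=1: Q has 1 at row 1, column 1; remove that cell from P, ejecting 2. So w(1) = 2. P is now [].

So w = 2 6 3 5 4 1.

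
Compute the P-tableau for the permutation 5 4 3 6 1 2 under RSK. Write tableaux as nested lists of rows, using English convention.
Insert 5: appended to row 1. P = [[5]].
Insert 4: 4 bumps 5 from row 1; 5 starts row 2. P = [[4], [5]].
Insert 3: 3 bumps 4 from row 1; 4 bumps 5 from row 2; 5 starts row 3. P = [[3], [4], [5]].
Insert 6: appended to row 1. P = [[3, 6], [4], [5]].
Insert 1: 1 bumps 3 from row 1; 3 bumps 4 from row 2; 4 bumps 5 from row 3; 5 starts row 4. P = [[1, 6], [3], [4], [5]].
Insert 2: 2 bumps 6 from row 1; 6 appends to row 2. P = [[1, 2], [3, 6], [4], [5]].

So P = [[1, 2], [3, 6], [4], [5]].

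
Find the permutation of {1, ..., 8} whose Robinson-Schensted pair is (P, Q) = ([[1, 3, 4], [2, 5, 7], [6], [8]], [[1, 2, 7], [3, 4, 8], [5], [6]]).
2 8 1 6 5 3 7 4

Reverse the RSK construction: for i from n down to 1, find the cell of Q containing i, remove the entry at that cell from P, and reverse-bump it up through P; the value ejected from row 1 is w(i).

Step i=8: Q has 8 at row 2, column 3; remove 7 from row 2 of P and reverse-bump: 7 enters row 1 and ejects 4. So w(8) = 4. P is now [[1, 3, 7], [2, 5], [6], [8]].
Step i=7: Q has 7 at row 1, column 3; remove that cell from P, ejecting 7. So w(7) = 7. P is now [[1, 3], [2, 5], [6], [8]].
Step i=6: Q has 6 at row 4, column 1; remove 8 from row 4 of P and reverse-bump: 8 enters row 3 and ejects 6; 6 enters row 2 and ejects 5; 5 enters row 1 and ejects 3. So w(6) = 3. P is now [[1, 5], [2, 6], [8]].
Step i=5: Q has 5 at row 3, column 1; remove 8 from row 3 of P and reverse-bump: 8 enters row 2 and ejects 6; 6 enters row 1 and ejects 5. So w(5) = 5. P is now [[1, 6], [2, 8]].
Step i=4: Q has 4 at row 2, column 2; remove 8 from row 2 of P and reverse-bump: 8 enters row 1 and ejects 6. So w(4) = 6. P is now [[1, 8], [2]].
Step i=3: Q has 3 at row 2, column 1; remove 2 from row 2 of P and reverse-bump: 2 enters row 1 and ejects 1. So w(3) = 1. P is now [[2, 8]].
Step i=2: Q has 2 at row 1, column 2; remove that cell from P, ejecting 8. So w(2) = 8. P is now [[2]].
Step i=1: Q has 1 at row 1, column 1; remove that cell from P, ejecting 2. So w(1) = 2. P is now [].

So w = 2 8 1 6 5 3 7 4.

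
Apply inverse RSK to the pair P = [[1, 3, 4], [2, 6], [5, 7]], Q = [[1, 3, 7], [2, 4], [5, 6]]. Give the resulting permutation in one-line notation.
Reverse the RSK construction: for i from n down to 1, find the cell of Q containing i, remove the entry at that cell from P, and reverse-bump it up through P; the value ejected from row 1 is w(i).

Step i=7: Q has 7 at row 1, column 3; remove that cell from P, ejecting 4. So w(7) = 4. P is now [[1, 3], [2, 6], [5, 7]].
Step i=6: Q has 6 at row 3, column 2; remove 7 from row 3 of P and reverse-bump: 7 enters row 2 and ejects 6; 6 enters row 1 and ejects 3. So w(6) = 3. P is now [[1, 6], [2, 7], [5]].
Step i=5: Q has 5 at row 3, column 1; remove 5 from row 3 of P and reverse-bump: 5 enters row 2 and ejects 2; 2 enters row 1 and ejects 1. So w(5) = 1. P is now [[2, 6], [5, 7]].
Step i=4: Q has 4 at row 2, column 2; remove 7 from row 2 of P and reverse-bump: 7 enters row 1 and ejects 6. So w(4) = 6. P is now [[2, 7], [5]].
Step i=3: Q has 3 at row 1, column 2; remove that cell from P, ejecting 7. So w(3) = 7. P is now [[2], [5]].
Step i=2: Q has 2 at row 2, column 1; remove 5 from row 2 of P and reverse-bump: 5 enters row 1 and ejects 2. So w(2) = 2. P is now [[5]].
Step i=1: Q has 1 at row 1, column 1; remove that cell from P, ejecting 5. So w(1) = 5. P is now [].

So w = 5 2 7 6 1 3 4.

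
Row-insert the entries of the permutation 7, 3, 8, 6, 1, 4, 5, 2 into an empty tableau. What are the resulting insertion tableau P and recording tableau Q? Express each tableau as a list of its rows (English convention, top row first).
Insert each entry of the permutation into P by Schensted row insertion, recording in Q the position of each new cell.

Insert 7: appended to row 1. P = [[7]].
Insert 3: 3 bumps 7 from row 1; 7 starts row 2. P = [[3], [7]].
Insert 8: appended to row 1. P = [[3, 8], [7]].
Insert 6: 6 bumps 8 from row 1; 8 appends to row 2. P = [[3, 6], [7, 8]].
Insert 1: 1 bumps 3 from row 1; 3 bumps 7 from row 2; 7 starts row 3. P = [[1, 6], [3, 8], [7]].
Insert 4: 4 bumps 6 from row 1; 6 bumps 8 from row 2; 8 appends to row 3. P = [[1, 4], [3, 6], [7, 8]].
Insert 5: appended to row 1. P = [[1, 4, 5], [3, 6], [7, 8]].
Insert 2: 2 bumps 4 from row 1; 4 bumps 6 from row 2; 6 bumps 7 from row 3; 7 starts row 4. P = [[1, 2, 5], [3, 4], [6, 8], [7]].

So P = [[1, 2, 5], [3, 4], [6, 8], [7]], Q = [[1, 3, 7], [2, 4], [5, 6], [8]].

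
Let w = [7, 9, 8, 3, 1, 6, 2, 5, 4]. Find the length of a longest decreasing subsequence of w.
5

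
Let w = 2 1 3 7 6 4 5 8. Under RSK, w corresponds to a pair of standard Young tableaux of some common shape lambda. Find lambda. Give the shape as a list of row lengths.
[5, 2, 1]

Row-insert each entry into an empty tableau.

After inserting 2: P = [[2]].
After inserting 1: P = [[1], [2]].
After inserting 3: P = [[1, 3], [2]].
After inserting 7: P = [[1, 3, 7], [2]].
After inserting 6: P = [[1, 3, 6], [2, 7]].
After inserting 4: P = [[1, 3, 4], [2, 6], [7]].
After inserting 5: P = [[1, 3, 4, 5], [2, 6], [7]].
After inserting 8: P = [[1, 3, 4, 5, 8], [2, 6], [7]].

The final insertion tableau P = [[1, 3, 4, 5, 8], [2, 6], [7]] has shape [5, 2, 1].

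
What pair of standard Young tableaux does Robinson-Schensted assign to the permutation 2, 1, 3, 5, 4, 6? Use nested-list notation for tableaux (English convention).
P = [[1, 3, 4, 6], [2, 5]], Q = [[1, 3, 4, 6], [2, 5]]

Insert each entry of the permutation into P by Schensted row insertion, recording in Q the position of each new cell.

Insert 2: appended to row 1. P = [[2]].
Insert 1: 1 bumps 2 from row 1; 2 starts row 2. P = [[1], [2]].
Insert 3: appended to row 1. P = [[1, 3], [2]].
Insert 5: appended to row 1. P = [[1, 3, 5], [2]].
Insert 4: 4 bumps 5 from row 1; 5 appends to row 2. P = [[1, 3, 4], [2, 5]].
Insert 6: appended to row 1. P = [[1, 3, 4, 6], [2, 5]].

So P = [[1, 3, 4, 6], [2, 5]], Q = [[1, 3, 4, 6], [2, 5]].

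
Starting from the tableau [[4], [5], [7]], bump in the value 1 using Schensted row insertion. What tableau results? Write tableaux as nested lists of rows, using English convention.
[[1], [4], [5], [7]]

In row 1, 1 replaces 4 (the leftmost entry greater than 1); 4 is bumped to row 2. In row 2, 4 replaces 5 (the leftmost entry greater than 4); 5 is bumped to row 3. In row 3, 5 replaces 7 (the leftmost entry greater than 5); 7 is bumped to row 4. 7 starts a new row 4. The new tableau is [[1], [4], [5], [7]].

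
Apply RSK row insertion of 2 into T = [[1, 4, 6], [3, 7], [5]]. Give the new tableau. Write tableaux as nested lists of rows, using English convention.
[[1, 2, 6], [3, 4], [5, 7]]

In row 1, 2 replaces 4 (the leftmost entry greater than 2); 4 is bumped to row 2. In row 2, 4 replaces 7 (the leftmost entry greater than 4); 7 is bumped to row 3. 7 is appended to row 3. The new tableau is [[1, 2, 6], [3, 4], [5, 7]].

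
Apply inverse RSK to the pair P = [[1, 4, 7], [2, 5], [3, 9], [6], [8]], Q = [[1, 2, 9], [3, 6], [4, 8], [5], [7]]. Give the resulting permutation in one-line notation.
8 9 6 3 2 5 1 4 7

Reverse the RSK construction: for i from n down to 1, find the cell of Q containing i, remove the entry at that cell from P, and reverse-bump it up through P; the value ejected from row 1 is w(i).

Step i=9: Q has 9 at row 1, column 3; remove that cell from P, ejecting 7. So w(9) = 7. P is now [[1, 4], [2, 5], [3, 9], [6], [8]].
Step i=8: Q has 8 at row 3, column 2; remove 9 from row 3 of P and reverse-bump: 9 enters row 2 and ejects 5; 5 enters row 1 and ejects 4. So w(8) = 4. P is now [[1, 5], [2, 9], [3], [6], [8]].
Step i=7: Q has 7 at row 5, column 1; remove 8 from row 5 of P and reverse-bump: 8 enters row 4 and ejects 6; 6 enters row 3 and ejects 3; 3 enters row 2 and ejects 2; 2 enters row 1 and ejects 1. So w(7) = 1. P is now [[2, 5], [3, 9], [6], [8]].
Step i=6: Q has 6 at row 2, column 2; remove 9 from row 2 of P and reverse-bump: 9 enters row 1 and ejects 5. So w(6) = 5. P is now [[2, 9], [3], [6], [8]].
Step i=5: Q has 5 at row 4, column 1; remove 8 from row 4 of P and reverse-bump: 8 enters row 3 and ejects 6; 6 enters row 2 and ejects 3; 3 enters row 1 and ejects 2. So w(5) = 2. P is now [[3, 9], [6], [8]].
Step i=4: Q has 4 at row 3, column 1; remove 8 from row 3 of P and reverse-bump: 8 enters row 2 and ejects 6; 6 enters row 1 and ejects 3. So w(4) = 3. P is now [[6, 9], [8]].
Step i=3: Q has 3 at row 2, column 1; remove 8 from row 2 of P and reverse-bump: 8 enters row 1 and ejects 6. So w(3) = 6. P is now [[8, 9]].
Step i=2: Q has 2 at row 1, column 2; remove that cell from P, ejecting 9. So w(2) = 9. P is now [[8]].
Step i=1: Q has 1 at row 1, column 1; remove that cell from P, ejecting 8. So w(1) = 8. P is now [].

So w = 8 9 6 3 2 5 1 4 7.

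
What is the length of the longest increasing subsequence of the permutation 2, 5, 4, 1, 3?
2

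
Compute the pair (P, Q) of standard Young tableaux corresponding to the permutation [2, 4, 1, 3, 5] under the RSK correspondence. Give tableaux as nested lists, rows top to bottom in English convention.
Insert each entry of the permutation into P by Schensted row insertion, recording in Q the position of each new cell.

Insert 2: appended to row 1. P = [[2]], Q = [[1]].
Insert 4: appended to row 1. P = [[2, 4]], Q = [[1, 2]].
Insert 1: 1 bumps 2 from row 1; 2 starts row 2. P = [[1, 4], [2]], Q = [[1, 2], [3]].
Insert 3: 3 bumps 4 from row 1; 4 appends to row 2. P = [[1, 3], [2, 4]], Q = [[1, 2], [3, 4]].
Insert 5: appended to row 1. P = [[1, 3, 5], [2, 4]], Q = [[1, 2, 5], [3, 4]].

So P = [[1, 3, 5], [2, 4]], Q = [[1, 2, 5], [3, 4]].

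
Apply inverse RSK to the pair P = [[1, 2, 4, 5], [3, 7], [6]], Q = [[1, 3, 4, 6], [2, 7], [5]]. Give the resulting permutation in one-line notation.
Reverse RSK: for i = n, n-1, ..., 1, locate i in Q, remove the corresponding corner cell from P, and reverse-bump its entry up through P; the value ejected from row 1 is w(i).

So w = 6 1 3 4 2 7 5.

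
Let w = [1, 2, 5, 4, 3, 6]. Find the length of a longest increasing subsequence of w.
4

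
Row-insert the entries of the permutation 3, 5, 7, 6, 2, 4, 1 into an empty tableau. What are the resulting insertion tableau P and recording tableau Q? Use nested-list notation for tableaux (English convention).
P = [[1, 4, 6], [2, 5], [3], [7]], Q = [[1, 2, 3], [4, 6], [5], [7]]

Insert each entry of the permutation into P by Schensted row insertion, recording in Q the position of each new cell.

Insert 3: appended to row 1. P = [[3]].
Insert 5: appended to row 1. P = [[3, 5]].
Insert 7: appended to row 1. P = [[3, 5, 7]].
Insert 6: 6 bumps 7 from row 1; 7 starts row 2. P = [[3, 5, 6], [7]].
Insert 2: 2 bumps 3 from row 1; 3 bumps 7 from row 2; 7 starts row 3. P = [[2, 5, 6], [3], [7]].
Insert 4: 4 bumps 5 from row 1; 5 appends to row 2. P = [[2, 4, 6], [3, 5], [7]].
Insert 1: 1 bumps 2 from row 1; 2 bumps 3 from row 2; 3 bumps 7 from row 3; 7 starts row 4. P = [[1, 4, 6], [2, 5], [3], [7]].

So P = [[1, 4, 6], [2, 5], [3], [7]], Q = [[1, 2, 3], [4, 6], [5], [7]].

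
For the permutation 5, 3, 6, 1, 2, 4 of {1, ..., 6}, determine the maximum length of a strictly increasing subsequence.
3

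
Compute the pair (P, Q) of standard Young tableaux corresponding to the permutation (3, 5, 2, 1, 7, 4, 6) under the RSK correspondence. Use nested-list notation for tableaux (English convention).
P = [[1, 4, 6], [2, 5, 7], [3]], Q = [[1, 2, 5], [3, 6, 7], [4]]

Insert each entry of the permutation into P by Schensted row insertion, recording in Q the position of each new cell.

After inserting 3: P = [[3]].
After inserting 5: P = [[3, 5]].
After inserting 2: P = [[2, 5], [3]].
After inserting 1: P = [[1, 5], [2], [3]].
After inserting 7: P = [[1, 5, 7], [2], [3]].
After inserting 4: P = [[1, 4, 7], [2, 5], [3]].
After inserting 6: P = [[1, 4, 6], [2, 5, 7], [3]].

So P = [[1, 4, 6], [2, 5, 7], [3]], Q = [[1, 2, 5], [3, 6, 7], [4]].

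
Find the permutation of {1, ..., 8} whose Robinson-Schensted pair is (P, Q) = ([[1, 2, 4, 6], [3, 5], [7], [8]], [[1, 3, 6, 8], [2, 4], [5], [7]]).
Reverse the RSK construction: for i from n down to 1, find the cell of Q containing i, remove the entry at that cell from P, and reverse-bump it up through P; the value ejected from row 1 is w(i).

Step i=8: Q has 8 at row 1, column 4; remove that cell from P, ejecting 6. So w(8) = 6. P is now [[1, 2, 4], [3, 5], [7], [8]].
Step i=7: Q has 7 at row 4, column 1; remove 8 from row 4 of P and reverse-bump: 8 enters row 3 and ejects 7; 7 enters row 2 and ejects 5; 5 enters row 1 and ejects 4. So w(7) = 4. P is now [[1, 2, 5], [3, 7], [8]].
Step i=6: Q has 6 at row 1, column 3; remove that cell from P, ejecting 5. So w(6) = 5. P is now [[1, 2], [3, 7], [8]].
Step i=5: Q has 5 at row 3, column 1; remove 8 from row 3 of P and reverse-bump: 8 enters row 2 and ejects 7; 7 enters row 1 and ejects 2. So w(5) = 2. P is now [[1, 7], [3, 8]].
Step i=4: Q has 4 at row 2, column 2; remove 8 from row 2 of P and reverse-bump: 8 enters row 1 and ejects 7. So w(4) = 7. P is now [[1, 8], [3]].
Step i=3: Q has 3 at row 1, column 2; remove that cell from P, ejecting 8. So w(3) = 8. P is now [[1], [3]].
Step i=2: Q has 2 at row 2, column 1; remove 3 from row 2 of P and reverse-bump: 3 enters row 1 and ejects 1. So w(2) = 1. P is now [[3]].
Step i=1: Q has 1 at row 1, column 1; remove that cell from P, ejecting 3. So w(1) = 3. P is now [].

So w = 3 1 8 7 2 5 4 6.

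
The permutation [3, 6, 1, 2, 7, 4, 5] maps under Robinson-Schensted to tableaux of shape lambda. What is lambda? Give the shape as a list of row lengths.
[4, 3]

Row-insert each entry into an empty tableau.

After inserting 3: P = [[3]].
After inserting 6: P = [[3, 6]].
After inserting 1: P = [[1, 6], [3]].
After inserting 2: P = [[1, 2], [3, 6]].
After inserting 7: P = [[1, 2, 7], [3, 6]].
After inserting 4: P = [[1, 2, 4], [3, 6, 7]].
After inserting 5: P = [[1, 2, 4, 5], [3, 6, 7]].

The final insertion tableau P = [[1, 2, 4, 5], [3, 6, 7]] has shape [4, 3].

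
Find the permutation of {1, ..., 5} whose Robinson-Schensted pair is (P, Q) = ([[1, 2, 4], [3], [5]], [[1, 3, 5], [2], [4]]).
Reverse the RSK construction: for i from n down to 1, find the cell of Q containing i, remove the entry at that cell from P, and reverse-bump it up through P; the value ejected from row 1 is w(i).

Step i=5: Q has 5 at row 1, column 3; remove that cell from P, ejecting 4. So w(5) = 4. P is now [[1, 2], [3], [5]].
Step i=4: Q has 4 at row 3, column 1; remove 5 from row 3 of P and reverse-bump: 5 enters row 2 and ejects 3; 3 enters row 1 and ejects 2. So w(4) = 2. P is now [[1, 3], [5]].
Step i=3: Q has 3 at row 1, column 2; remove that cell from P, ejecting 3. So w(3) = 3. P is now [[1], [5]].
Step i=2: Q has 2 at row 2, column 1; remove 5 from row 2 of P and reverse-bump: 5 enters row 1 and ejects 1. So w(2) = 1. P is now [[5]].
Step i=1: Q has 1 at row 1, column 1; remove that cell from P, ejecting 5. So w(1) = 5. P is now [].

So w = 5 1 3 2 4.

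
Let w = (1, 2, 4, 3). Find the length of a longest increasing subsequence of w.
3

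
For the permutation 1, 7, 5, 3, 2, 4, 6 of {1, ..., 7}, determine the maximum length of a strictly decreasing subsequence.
4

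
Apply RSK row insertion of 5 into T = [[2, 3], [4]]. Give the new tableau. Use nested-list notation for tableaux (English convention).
5 is larger than every entry of row 1, so it is appended to row 1. The new tableau is [[2, 3, 5], [4]].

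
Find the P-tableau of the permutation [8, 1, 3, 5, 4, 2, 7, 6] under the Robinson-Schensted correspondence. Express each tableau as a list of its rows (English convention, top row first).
P = [[1, 2, 4, 6], [3, 7], [5], [8]]

After inserting 8: P = [[8]].
After inserting 1: P = [[1], [8]].
After inserting 3: P = [[1, 3], [8]].
After inserting 5: P = [[1, 3, 5], [8]].
After inserting 4: P = [[1, 3, 4], [5], [8]].
After inserting 2: P = [[1, 2, 4], [3], [5], [8]].
After inserting 7: P = [[1, 2, 4, 7], [3], [5], [8]].
After inserting 6: P = [[1, 2, 4, 6], [3, 7], [5], [8]].

So P = [[1, 2, 4, 6], [3, 7], [5], [8]].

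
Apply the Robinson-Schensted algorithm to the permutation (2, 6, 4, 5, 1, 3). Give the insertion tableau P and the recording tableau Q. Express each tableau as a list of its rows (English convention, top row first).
P = [[1, 3, 5], [2, 4], [6]], Q = [[1, 2, 4], [3, 6], [5]]

Insert each entry of the permutation into P by Schensted row insertion, recording in Q the position of each new cell.

Insert 2: appended to row 1. P = [[2]].
Insert 6: appended to row 1. P = [[2, 6]].
Insert 4: 4 bumps 6 from row 1; 6 starts row 2. P = [[2, 4], [6]].
Insert 5: appended to row 1. P = [[2, 4, 5], [6]].
Insert 1: 1 bumps 2 from row 1; 2 bumps 6 from row 2; 6 starts row 3. P = [[1, 4, 5], [2], [6]].
Insert 3: 3 bumps 4 from row 1; 4 appends to row 2. P = [[1, 3, 5], [2, 4], [6]].

So P = [[1, 3, 5], [2, 4], [6]], Q = [[1, 2, 4], [3, 6], [5]].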